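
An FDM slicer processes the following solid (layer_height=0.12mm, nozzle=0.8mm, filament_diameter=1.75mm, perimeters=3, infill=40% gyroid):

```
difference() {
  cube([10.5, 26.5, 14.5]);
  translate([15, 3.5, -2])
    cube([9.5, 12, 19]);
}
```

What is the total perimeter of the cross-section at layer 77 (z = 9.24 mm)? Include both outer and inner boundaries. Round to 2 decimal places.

74.00 mm

At z = 9.24 mm: the 10.5×26.5 cube contributes its full rectangle (perimeter 74.00 mm); the cube at (15, 3.5) is present — its section is the full 9.5×12 rectangle (perimeter 43.00 mm); Subtracting the remaining from the first: starting from the 10.5×26.5 cube, the 9.5×12 cube at (15, 3.5) misses the remaining region (no effect) — boundary = 74.00 mm. Overall, the cross-section is a single solid region. Total boundary length (outer) = 74.00 mm.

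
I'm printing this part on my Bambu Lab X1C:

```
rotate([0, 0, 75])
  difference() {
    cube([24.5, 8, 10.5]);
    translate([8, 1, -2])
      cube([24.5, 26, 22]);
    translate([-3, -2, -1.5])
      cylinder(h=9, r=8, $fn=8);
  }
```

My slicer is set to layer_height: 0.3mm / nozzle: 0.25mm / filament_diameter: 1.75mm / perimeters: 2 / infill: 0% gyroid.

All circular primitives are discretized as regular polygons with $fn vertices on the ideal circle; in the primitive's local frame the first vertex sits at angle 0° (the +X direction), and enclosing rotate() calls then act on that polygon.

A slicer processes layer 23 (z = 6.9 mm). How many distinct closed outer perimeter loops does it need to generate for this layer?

1

At z = 6.9 mm: the cube is present — its section is the full 24.5×8 rectangle; the cube at (8, 1) is present — its section is the full 24.5×26 rectangle; the r=8 cylinder at (-3, -2) contributes a regular 8-gon of circumradius 8; Subtracting the remaining from the first: starting from the 24.5×8 cube, the 24.5×26 cube at (8, 1) partially overlaps it — only the 115.50 mm² overlap (of its 637.00 mm²) is removed, clipping the outline; the r=8 cylinder at (-3, -2) partially overlaps it — only the 13.95 mm² overlap (of its 181.02 mm²) is removed, clipping the outline — 1 connected region; (whole slice rotated 75° about Z — lengths, areas and connectivity unchanged). The result has 1 disconnected region.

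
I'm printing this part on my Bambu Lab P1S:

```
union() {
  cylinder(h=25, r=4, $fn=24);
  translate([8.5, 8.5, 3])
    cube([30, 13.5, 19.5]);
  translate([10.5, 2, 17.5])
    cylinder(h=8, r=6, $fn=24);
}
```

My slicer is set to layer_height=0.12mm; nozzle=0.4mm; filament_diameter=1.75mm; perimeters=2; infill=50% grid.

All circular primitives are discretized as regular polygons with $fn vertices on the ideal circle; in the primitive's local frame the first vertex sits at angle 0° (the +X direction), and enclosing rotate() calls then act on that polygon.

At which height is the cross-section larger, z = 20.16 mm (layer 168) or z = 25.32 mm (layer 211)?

Layer 168 (z = 20.16): the r=4 cylinder gives a regular 24-gon of circumradius 4 (constant along its height) (area = (24/2)·4.000²·sin(360°/24) = 49.69 mm²); the cube at (8.5, 8.5) (footprint 30×13.5) is included at this height (area 405.00 mm²); the r=6 cylinder at (10.5, 2) gives a regular 24-gon of circumradius 6 (constant along its height) (area = (24/2)·6.000²·sin(360°/24) = 111.81 mm²); Merging all regions: the 3 present regions are separate (no shared area or edge), so areas and boundary lengths simply add and each stays a separate island — area = 566.50 mm². So its area = 566.50 mm². Layer 211 (z = 25.32): the cylinder is absent (z outside [0, 25]); the cube at (8.5, 8.5) is not intersected at this z (z outside [3, 22.5]); the cylinder at (10.5, 2): section is a regular 24-gon, circumradius r=6 (area = (24/2)·6.000²·sin(360°/24) = 111.81 mm²); Merging all regions: only the r=6 cylinder at (10.5, 2) is present, so the union is just that shape — area = 111.81 mm². So its area = 111.81 mm². Layer 168 is larger (566.50 vs 111.81 mm²).

layer 168 (z = 20.16 mm)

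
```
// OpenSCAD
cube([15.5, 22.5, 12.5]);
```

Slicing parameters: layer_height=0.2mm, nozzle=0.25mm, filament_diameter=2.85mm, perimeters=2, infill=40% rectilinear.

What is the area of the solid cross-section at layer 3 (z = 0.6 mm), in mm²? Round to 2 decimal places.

At z = 0.6 mm: the cube is present — its section is the full 15.5×22.5 rectangle (area 348.75 mm²). Overall, the cross-section is a single solid region. Net area = 348.75 mm².

348.75 mm²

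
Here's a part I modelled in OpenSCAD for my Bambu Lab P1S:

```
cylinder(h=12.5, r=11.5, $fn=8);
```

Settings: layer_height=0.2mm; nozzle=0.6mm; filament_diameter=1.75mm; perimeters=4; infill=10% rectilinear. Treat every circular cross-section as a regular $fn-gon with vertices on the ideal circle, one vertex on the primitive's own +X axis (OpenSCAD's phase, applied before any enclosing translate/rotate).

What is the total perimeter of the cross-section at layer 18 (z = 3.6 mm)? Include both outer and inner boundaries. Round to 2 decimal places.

At z = 3.6 mm: the r=11.5 cylinder gives a regular 8-gon of circumradius 11.5 (constant along its height) (perimeter = 2·8·11.500·sin(180°/8) = 70.41 mm). Overall, the cross-section is a single solid region. Total boundary length (outer) = 70.41 mm.

70.41 mm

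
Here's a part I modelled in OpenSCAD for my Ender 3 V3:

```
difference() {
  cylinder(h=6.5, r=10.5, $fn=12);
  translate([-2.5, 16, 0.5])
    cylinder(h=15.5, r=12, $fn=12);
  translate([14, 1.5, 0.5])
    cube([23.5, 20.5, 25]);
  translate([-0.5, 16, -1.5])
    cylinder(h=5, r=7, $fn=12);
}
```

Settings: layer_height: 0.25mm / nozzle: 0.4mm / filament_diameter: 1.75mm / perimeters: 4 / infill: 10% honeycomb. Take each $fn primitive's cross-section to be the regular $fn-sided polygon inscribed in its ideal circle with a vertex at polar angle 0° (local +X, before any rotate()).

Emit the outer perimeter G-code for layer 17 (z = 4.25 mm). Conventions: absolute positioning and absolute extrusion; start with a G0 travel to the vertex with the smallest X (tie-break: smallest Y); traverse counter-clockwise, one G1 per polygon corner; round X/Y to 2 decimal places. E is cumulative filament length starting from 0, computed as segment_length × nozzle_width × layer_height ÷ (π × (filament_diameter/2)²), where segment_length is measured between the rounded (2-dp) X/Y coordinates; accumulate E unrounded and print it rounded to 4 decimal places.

At z = 4.25 mm: the cylinder: section is a regular 12-gon, circumradius r=10.5; the r=12 cylinder at (-2.5, 16) contributes a regular 12-gon of circumradius 12; the cube at (14, 1.5) (footprint 23.5×20.5) is included at this height; the cylinder at (-0.5, 16) is absent (z outside [-1.5, 3.5]); Taking the first minus the rest: starting from the r=10.5 cylinder, the r=12 cylinder at (-2.5, 16) partially overlaps it — only the 58.91 mm² overlap (of its 432.00 mm²) is removed, clipping the outline; the 23.5×20.5 cube at (14, 1.5) misses the remaining region (no effect) — 1 connected region. The outline is a single polygon with 14 vertices. Extrusion per mm of travel: 0.4 × 0.25 / (π × 0.875²) = 0.041575. Accumulating E over each segment gives final E = 2.6881.

G0 X-10.50 Y0.00 Z4.25
G1 X-9.09 Y-5.25 E0.2260
G1 X-5.25 Y-9.09 E0.4518
G1 X0.00 Y-10.50 E0.6778
G1 X5.25 Y-9.09 E0.9038
G1 X9.09 Y-5.25 E1.1296
G1 X10.50 Y0.00 E1.3556
G1 X9.09 Y5.25 E1.5816
G1 X6.12 Y8.23 E1.7565
G1 X3.50 Y5.61 E1.9105
G1 X-2.50 Y4.00 E2.1688
G1 X-8.50 Y5.61 E2.4271
G1 X-8.62 Y5.73 E2.4341
G1 X-9.09 Y5.25 E2.4621
G1 X-10.50 Y0.00 E2.6881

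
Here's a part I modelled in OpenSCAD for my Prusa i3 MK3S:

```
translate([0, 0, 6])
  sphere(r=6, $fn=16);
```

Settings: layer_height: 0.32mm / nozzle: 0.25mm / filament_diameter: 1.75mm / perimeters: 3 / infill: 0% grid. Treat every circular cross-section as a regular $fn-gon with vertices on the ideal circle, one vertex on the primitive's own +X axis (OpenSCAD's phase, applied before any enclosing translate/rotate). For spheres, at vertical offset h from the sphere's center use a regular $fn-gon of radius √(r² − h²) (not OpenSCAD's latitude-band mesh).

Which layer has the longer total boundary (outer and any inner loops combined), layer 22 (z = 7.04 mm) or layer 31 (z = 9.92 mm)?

Layer 22 (z = 7.04): the r=6 sphere slices to a regular 16-gon of circumradius 5.909 (√(r²−h²) with h=1.04 from center) (perimeter = 2·16·5.909·sin(180°/16) = 36.89 mm). So its perimeter = 36.89 mm. Layer 31 (z = 9.92): the r=6 sphere slices to a regular 16-gon of circumradius 4.542 (√(r²−h²) with h=3.92 from center) (perimeter = 2·16·4.542·sin(180°/16) = 28.36 mm). So its perimeter = 28.36 mm. Layer 22 is larger (36.89 vs 28.36 mm).

layer 22 (z = 7.04 mm)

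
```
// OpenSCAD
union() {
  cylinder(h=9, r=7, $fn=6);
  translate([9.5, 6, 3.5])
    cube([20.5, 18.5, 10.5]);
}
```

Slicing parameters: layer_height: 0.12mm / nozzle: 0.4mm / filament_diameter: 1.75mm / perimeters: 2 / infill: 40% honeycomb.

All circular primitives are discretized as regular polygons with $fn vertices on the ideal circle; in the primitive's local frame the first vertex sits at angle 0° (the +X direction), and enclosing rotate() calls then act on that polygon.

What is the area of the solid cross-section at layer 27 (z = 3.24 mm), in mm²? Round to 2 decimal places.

127.31 mm²

At z = 3.24 mm: the r=7 cylinder gives a regular 6-gon of circumradius 7 (constant along its height) (area = (6/2)·7.000²·sin(360°/6) = 127.31 mm²); the cube at (9.5, 6) does not reach this height (z outside [3.5, 14]); Merging all regions: only the r=7 cylinder is present, so the union is just that shape — area = 127.31 mm². Overall, the cross-section is a single solid region. Net area = 127.31 mm².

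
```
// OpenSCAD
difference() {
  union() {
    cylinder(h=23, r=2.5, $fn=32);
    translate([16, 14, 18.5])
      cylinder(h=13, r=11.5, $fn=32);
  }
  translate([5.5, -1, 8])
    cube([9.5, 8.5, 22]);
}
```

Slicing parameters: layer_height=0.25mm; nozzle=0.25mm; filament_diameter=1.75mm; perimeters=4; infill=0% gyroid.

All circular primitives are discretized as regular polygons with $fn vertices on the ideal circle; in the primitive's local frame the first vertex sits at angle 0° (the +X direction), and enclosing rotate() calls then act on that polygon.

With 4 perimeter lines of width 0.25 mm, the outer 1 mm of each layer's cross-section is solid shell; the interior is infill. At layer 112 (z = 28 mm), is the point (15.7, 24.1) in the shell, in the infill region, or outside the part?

infill

At z = 28 mm: the cylinder does not reach this height (z outside [0, 23]); the r=11.5 cylinder at (16, 14) contributes a regular 32-gon of circumradius 11.5; Combining (union): only the r=11.5 cylinder at (16, 14) is present, so the union is just that shape — 1 connected region; the cube at (5.5, -1) is present — its section is the full 9.5×8.5 rectangle; Subtracting the remaining from the first: starting from the result so far, the 9.5×8.5 cube at (5.5, -1) partially overlaps it — only the 27.95 mm² overlap (of its 80.75 mm²) is removed, clipping the outline — 1 connected region. Overall, the cross-section is a single solid region. The nearest boundary edge runs (13.76, 25.28)→(16.00, 25.50); distance from the point to it = 1.36 mm. The point is inside the cross-section and 1.36 mm from the nearest boundary — more than the 1 mm shell width (4 × 0.25), so it's in the infill interior.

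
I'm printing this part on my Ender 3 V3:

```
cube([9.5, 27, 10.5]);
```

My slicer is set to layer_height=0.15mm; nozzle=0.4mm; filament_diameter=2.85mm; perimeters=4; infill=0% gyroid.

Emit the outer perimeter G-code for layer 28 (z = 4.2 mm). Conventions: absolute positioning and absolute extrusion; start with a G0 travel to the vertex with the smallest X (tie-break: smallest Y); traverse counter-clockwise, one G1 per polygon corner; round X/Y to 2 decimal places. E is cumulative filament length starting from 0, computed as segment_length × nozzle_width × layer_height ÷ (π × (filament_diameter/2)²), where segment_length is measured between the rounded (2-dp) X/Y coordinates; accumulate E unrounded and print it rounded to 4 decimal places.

At z = 4.2 mm: the cube is present — its section is the full 9.5×27 rectangle. The outline is a single polygon with 4 vertices. Extrusion per mm of travel: 0.4 × 0.15 / (π × 1.425²) = 0.009405. Accumulating E over each segment gives final E = 0.6866.

G0 X0.00 Y0.00 Z4.20
G1 X9.50 Y0.00 E0.0894
G1 X9.50 Y27.00 E0.3433
G1 X0.00 Y27.00 E0.4326
G1 X0.00 Y0.00 E0.6866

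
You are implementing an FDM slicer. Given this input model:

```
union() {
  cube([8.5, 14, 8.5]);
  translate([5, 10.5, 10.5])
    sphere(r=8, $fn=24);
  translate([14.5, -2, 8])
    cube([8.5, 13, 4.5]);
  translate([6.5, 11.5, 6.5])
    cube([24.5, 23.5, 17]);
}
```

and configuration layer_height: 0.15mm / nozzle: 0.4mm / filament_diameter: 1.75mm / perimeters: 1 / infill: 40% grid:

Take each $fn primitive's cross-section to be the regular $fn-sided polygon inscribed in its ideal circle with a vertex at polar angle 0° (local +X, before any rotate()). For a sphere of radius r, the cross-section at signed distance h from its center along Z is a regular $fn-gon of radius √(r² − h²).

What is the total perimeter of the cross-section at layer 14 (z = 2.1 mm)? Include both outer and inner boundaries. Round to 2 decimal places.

At z = 2.1 mm: the 8.5×14 cube contributes its full rectangle (perimeter 45.00 mm); the sphere at (5, 10.5) does not reach this height (|z−center|=8.400 > r=8); the cube at (14.5, -2) is absent (z outside [8, 12.5]); the cube at (6.5, 11.5) does not reach this height (z outside [6.5, 23.5]); Combining (union): only the 8.5×14 cube is present, so the union is just that shape — boundary = 45.00 mm. Overall, the cross-section is a single solid region. Total boundary length (outer) = 45.00 mm.

45.00 mm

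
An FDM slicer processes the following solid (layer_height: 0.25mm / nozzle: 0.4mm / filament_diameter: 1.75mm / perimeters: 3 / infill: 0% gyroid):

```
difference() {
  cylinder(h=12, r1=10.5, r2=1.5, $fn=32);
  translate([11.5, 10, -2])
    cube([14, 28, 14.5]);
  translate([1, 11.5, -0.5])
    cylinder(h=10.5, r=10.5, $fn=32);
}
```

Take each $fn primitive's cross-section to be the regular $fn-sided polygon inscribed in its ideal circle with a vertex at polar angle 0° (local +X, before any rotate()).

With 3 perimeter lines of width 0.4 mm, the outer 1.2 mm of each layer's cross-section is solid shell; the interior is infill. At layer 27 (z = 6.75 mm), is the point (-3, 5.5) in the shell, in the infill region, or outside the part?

outside

At z = 6.75 mm: the cone (r1=10.5→r2=1.5) has section circumradius 5.438 here — a regular 32-gon; the cube at (11.5, 10) (footprint 14×28) is included at this height; the r=10.5 cylinder at (1, 11.5) contributes a regular 32-gon of circumradius 10.5; Subtracting the remaining from the first: starting from the cone, the 14×28 cube at (11.5, 10) misses the remaining region (no effect); the r=10.5 cylinder at (1, 11.5) partially overlaps it — only the 30.09 mm² overlap (of its 344.14 mm²) is removed, clipping the outline — 1 connected region. Overall, the cross-section is a single solid region. The nearest boundary edge runs (-4.70, 2.70)→(-3.02, 1.80); distance from the point to it = 3.27 mm. The point is not inside any of the regions above, so it lies outside the cross-section (3.27 mm from the nearest boundary).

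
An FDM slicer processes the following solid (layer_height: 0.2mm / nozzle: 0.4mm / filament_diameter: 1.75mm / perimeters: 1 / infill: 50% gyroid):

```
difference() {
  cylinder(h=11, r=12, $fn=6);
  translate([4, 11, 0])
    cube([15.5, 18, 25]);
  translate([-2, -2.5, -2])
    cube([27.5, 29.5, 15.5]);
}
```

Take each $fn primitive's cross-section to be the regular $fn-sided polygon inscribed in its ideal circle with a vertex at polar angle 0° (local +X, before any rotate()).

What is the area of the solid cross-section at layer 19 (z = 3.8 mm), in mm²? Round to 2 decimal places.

226.61 mm²

At z = 3.8 mm: the cylinder: section is a regular 6-gon, circumradius r=12 (area = (6/2)·12.000²·sin(360°/6) = 374.12 mm²); the 15.5×18 cube at (4, 11) contributes its full rectangle (area 279.00 mm²); the 27.5×29.5 cube at (-2, -2.5) contributes its full rectangle (area 811.25 mm²); After the difference (first − rest): starting from the r=12 cylinder (374.12 mm²), the 15.5×18 cube at (4, 11) misses the remaining region (no effect); the 27.5×29.5 cube at (-2, -2.5) partially overlaps it — only the 147.51 mm² overlap (of its 811.25 mm²) is removed, clipping the outline — area = 226.61 mm². Overall, the cross-section is a single solid region. Net area = 226.61 mm².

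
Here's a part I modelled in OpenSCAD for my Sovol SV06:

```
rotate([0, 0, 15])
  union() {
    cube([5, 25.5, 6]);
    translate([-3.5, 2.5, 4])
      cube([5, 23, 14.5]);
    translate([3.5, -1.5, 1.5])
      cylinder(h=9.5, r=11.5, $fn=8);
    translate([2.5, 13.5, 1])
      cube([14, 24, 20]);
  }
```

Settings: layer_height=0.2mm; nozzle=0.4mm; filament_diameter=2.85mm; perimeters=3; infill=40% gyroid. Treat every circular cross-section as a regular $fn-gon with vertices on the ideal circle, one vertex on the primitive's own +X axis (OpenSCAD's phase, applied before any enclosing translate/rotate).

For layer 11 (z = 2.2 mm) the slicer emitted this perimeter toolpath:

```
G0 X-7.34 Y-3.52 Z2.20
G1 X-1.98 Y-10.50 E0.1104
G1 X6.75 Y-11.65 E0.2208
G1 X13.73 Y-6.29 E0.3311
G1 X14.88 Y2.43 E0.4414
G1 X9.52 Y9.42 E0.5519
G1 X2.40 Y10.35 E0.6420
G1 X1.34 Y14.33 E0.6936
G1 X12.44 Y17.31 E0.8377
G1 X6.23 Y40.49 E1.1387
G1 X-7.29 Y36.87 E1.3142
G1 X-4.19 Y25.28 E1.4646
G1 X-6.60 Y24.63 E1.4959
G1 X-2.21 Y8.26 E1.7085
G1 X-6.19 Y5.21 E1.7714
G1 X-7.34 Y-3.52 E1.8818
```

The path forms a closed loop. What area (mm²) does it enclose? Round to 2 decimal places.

Apply the shoelace formula to the sequence of (X, Y) vertices; enclosed area = 760.52 mm².

760.52 mm²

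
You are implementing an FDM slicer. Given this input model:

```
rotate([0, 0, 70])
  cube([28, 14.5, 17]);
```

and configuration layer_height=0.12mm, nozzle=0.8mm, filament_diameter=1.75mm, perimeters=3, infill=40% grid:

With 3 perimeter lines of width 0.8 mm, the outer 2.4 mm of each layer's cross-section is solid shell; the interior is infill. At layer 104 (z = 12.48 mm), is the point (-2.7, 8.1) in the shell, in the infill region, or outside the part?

At z = 12.48 mm: the cube is present — its section is the full 28×14.5 rectangle; (rotated 70° about Z; rotation is an isometry so areas/perimeters/island counts are preserved). Overall, the cross-section is a single solid region. Undo the 70° rotation: the query point maps to (6.688, 5.308) in the un-rotated model frame. The nearest boundary edge runs (0.00, 0.00)→(28.00, 0.00); distance from the point to it = 5.31 mm. The point is inside the cross-section and 5.31 mm from the nearest boundary — more than the 2.4 mm shell width (3 × 0.8), so it's in the infill interior.

infill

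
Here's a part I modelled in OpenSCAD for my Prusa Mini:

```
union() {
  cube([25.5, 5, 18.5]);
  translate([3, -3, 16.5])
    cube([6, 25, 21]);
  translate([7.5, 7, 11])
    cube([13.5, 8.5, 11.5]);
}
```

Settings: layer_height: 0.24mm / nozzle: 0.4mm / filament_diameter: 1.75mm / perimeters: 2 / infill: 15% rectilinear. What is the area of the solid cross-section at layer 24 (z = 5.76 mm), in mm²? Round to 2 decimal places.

At z = 5.76 mm: the cube (footprint 25.5×5) is included at this height (area 127.50 mm²); the cube at (3, -3) is absent (z outside [16.5, 37.5]); the cube at (7.5, 7) is not intersected at this z (z outside [11, 22.5]); Taking the union: only the 25.5×5 cube is present, so the union is just that shape — area = 127.50 mm². Overall, the cross-section is a single solid region. Net area = 127.50 mm².

127.50 mm²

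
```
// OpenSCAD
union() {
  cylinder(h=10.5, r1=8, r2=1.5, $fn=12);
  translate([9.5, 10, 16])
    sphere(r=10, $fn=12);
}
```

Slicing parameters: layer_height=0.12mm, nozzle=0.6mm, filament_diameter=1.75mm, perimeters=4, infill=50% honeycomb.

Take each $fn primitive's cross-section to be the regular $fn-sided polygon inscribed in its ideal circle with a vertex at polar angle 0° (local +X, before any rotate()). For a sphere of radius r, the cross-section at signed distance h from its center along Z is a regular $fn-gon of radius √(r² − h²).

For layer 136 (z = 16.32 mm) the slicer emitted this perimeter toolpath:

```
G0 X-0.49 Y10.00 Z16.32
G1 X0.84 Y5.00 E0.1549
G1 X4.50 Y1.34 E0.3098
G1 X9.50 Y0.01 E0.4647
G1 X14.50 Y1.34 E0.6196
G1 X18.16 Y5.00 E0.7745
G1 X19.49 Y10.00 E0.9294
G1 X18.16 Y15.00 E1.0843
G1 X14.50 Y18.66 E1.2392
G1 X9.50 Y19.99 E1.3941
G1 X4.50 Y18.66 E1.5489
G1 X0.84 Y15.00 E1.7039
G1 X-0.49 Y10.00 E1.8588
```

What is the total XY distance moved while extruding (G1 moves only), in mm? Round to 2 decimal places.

Sum the Euclidean lengths of each G1 segment: total = 62.10 mm.

62.10 mm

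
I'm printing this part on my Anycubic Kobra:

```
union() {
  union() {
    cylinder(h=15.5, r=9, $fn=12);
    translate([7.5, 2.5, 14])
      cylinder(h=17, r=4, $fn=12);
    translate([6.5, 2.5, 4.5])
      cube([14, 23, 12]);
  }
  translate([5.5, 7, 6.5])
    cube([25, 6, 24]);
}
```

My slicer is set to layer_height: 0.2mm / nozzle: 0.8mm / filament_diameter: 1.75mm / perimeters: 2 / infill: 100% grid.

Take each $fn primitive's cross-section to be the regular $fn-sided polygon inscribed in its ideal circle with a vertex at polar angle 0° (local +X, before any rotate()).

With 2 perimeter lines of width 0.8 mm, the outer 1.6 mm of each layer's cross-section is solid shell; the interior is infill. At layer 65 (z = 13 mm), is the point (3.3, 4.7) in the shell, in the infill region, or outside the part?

At z = 13 mm: the r=9 cylinder contributes a regular 12-gon of circumradius 9; the cylinder at (7.5, 2.5) is absent (z outside [14, 31]); the 14×23 cube at (6.5, 2.5) contributes its full rectangle; Taking the union: the regions partially overlap (shared area 3.96 mm²), so overlapping operands fuse into one piece — 1 connected region; the cube at (5.5, 7) (footprint 25×6) is included at this height; Merging all regions: the regions partially overlap (shared area 84.00 mm²), so overlapping operands fuse into one piece — 1 connected region. Overall, the cross-section is a single solid region. The nearest boundary edge runs (4.50, 7.79)→(6.50, 5.79); distance from the point to it = 3.04 mm. The point is inside the cross-section and 3.04 mm from the nearest boundary — more than the 1.6 mm shell width (2 × 0.8), so it's in the infill interior.

infill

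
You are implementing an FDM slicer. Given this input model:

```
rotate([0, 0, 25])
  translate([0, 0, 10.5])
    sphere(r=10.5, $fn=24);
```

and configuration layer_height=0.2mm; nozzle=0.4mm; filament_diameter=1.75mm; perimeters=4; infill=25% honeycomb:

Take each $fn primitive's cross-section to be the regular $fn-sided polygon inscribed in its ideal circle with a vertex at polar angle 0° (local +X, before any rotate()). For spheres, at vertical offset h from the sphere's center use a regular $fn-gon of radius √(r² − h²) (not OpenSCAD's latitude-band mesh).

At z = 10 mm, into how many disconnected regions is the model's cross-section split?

1

At z = 10 mm: the sphere: section is a regular 24-gon, circumradius = √(r²−h²) = √(10.5²−0.5²) = 10.488; (whole slice rotated 25° about Z — lengths, areas and connectivity unchanged). The result has 1 disconnected region.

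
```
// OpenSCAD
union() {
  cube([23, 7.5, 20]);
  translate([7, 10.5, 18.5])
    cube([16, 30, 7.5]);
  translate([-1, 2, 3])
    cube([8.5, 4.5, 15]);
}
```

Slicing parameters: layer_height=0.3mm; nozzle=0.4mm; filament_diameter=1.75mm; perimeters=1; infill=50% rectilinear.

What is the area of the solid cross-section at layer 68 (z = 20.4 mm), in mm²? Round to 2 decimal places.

At z = 20.4 mm: the cube is absent (z outside [0, 20]); the cube at (7, 10.5) (footprint 16×30) is included at this height (area 480.00 mm²); the cube at (-1, 2) is absent (z outside [3, 18]); Taking the union: only the 16×30 cube at (7, 10.5) is present, so the union is just that shape — area = 480.00 mm². Overall, the cross-section is a single solid region. Net area = 480.00 mm².

480.00 mm²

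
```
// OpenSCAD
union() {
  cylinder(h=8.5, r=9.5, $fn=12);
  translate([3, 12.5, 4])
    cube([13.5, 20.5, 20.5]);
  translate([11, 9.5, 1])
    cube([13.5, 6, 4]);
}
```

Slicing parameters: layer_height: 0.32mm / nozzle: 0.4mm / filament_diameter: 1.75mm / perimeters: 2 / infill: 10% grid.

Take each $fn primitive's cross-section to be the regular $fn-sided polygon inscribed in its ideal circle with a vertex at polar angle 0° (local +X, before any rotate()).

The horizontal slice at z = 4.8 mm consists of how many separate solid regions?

At z = 4.8 mm: the r=9.5 cylinder contributes a regular 12-gon of circumradius 9.5; the cube at (3, 12.5) (footprint 13.5×20.5) is included at this height; the cube at (11, 9.5) (footprint 13.5×6) is included at this height; Taking the union: the regions partially overlap (shared area 16.50 mm²), so overlapping operands fuse into one piece — 2 connected regions. The result has 2 disconnected regions.

2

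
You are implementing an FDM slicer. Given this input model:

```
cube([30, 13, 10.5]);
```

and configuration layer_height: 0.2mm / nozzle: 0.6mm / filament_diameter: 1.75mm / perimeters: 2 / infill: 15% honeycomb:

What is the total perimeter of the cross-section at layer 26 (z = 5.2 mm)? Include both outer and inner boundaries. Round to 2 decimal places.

At z = 5.2 mm: the cube is present — its section is the full 30×13 rectangle (perimeter 86.00 mm). Overall, the cross-section is a single solid region. Total boundary length (outer) = 86.00 mm.

86.00 mm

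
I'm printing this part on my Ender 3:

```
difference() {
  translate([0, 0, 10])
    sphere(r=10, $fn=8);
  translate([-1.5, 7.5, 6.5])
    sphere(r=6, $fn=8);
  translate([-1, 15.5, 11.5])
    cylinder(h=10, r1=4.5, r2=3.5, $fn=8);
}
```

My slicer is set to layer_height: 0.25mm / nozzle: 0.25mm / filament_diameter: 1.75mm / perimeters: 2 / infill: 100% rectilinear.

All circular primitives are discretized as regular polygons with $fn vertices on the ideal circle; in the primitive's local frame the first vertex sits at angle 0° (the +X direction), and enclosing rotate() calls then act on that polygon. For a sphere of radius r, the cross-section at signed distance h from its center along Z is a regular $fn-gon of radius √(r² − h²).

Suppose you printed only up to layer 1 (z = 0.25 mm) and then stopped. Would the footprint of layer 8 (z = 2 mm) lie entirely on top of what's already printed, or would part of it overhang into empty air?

Compare the two slices. At z = 0.25: the r=10 sphere contributes a regular 8-gon of circumradius √(10²−9.75²) = 2.222 (area = (8/2)·2.222²·sin(360°/8) = 13.97 mm²); the sphere at (-1.5, 7.5) does not reach this height (|z−center|=6.250 > r=6); the cone at (-1, 15.5) is not intersected at this z (z outside [11.5, 21.5]); Taking the first minus the rest: none of the subtracted shapes is present at this height, so the r=10 sphere is unchanged — area = 13.97 mm². At z = 2: the sphere: section is a regular 8-gon, circumradius = √(r²−h²) = √(10²−8²) = 6.000 (area = (8/2)·6.000²·sin(360°/8) = 101.82 mm²); the r=6 sphere at (-1.5, 7.5) contributes a regular 8-gon of circumradius √(6²−4.5²) = 3.969 (area = (8/2)·3.969²·sin(360°/8) = 44.55 mm²); the cone at (-1, 15.5) is not intersected at this z (z outside [11.5, 21.5]); Taking the first minus the rest: starting from the r=10 sphere (101.82 mm²), the r=6 sphere at (-1.5, 7.5) partially overlaps it — only the 6.64 mm² overlap (of its 44.55 mm²) is removed, clipping the outline — area = 95.18 mm². Checking containment: at z = 2 the cross-section extends beyond the z = 0.25 cross-section by about 81.22 mm².

part overhangs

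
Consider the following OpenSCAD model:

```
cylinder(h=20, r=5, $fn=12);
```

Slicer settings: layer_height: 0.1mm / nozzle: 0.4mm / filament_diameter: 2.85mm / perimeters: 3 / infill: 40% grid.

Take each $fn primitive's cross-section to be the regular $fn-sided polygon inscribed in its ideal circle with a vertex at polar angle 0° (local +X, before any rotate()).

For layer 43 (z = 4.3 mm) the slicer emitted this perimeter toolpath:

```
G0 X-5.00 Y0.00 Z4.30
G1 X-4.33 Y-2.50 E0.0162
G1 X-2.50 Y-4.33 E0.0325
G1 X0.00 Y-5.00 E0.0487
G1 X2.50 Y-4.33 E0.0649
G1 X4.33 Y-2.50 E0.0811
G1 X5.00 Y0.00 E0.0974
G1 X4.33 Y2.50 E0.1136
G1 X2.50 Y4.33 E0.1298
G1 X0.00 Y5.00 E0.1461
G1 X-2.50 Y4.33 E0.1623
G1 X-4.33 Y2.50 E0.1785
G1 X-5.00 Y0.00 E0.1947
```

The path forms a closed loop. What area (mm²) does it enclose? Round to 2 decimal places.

75.00 mm²

Apply the shoelace formula to the sequence of (X, Y) vertices; enclosed area = 75.00 mm².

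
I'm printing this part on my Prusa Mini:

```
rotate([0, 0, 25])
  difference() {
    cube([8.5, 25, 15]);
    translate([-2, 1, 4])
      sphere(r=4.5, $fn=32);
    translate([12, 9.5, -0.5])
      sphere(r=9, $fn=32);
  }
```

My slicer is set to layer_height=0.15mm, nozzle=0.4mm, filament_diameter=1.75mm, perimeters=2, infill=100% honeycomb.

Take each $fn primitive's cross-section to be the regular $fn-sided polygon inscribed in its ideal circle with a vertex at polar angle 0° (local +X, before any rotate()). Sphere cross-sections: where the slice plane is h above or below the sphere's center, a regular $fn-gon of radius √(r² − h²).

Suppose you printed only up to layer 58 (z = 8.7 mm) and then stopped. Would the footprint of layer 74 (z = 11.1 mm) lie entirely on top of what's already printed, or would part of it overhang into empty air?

Compare the two slices. At z = 8.7: the cube is present — its section is the full 8.5×25 rectangle (area 212.50 mm²); the sphere at (-2, 1) is not intersected at this z (|z−center|=4.700 > r=4.5); the sphere at (12, 9.5) does not reach this height (|z−center|=9.200 > r=9); Subtracting the remaining from the first: none of the subtracted shapes is present at this height, so the 8.5×25 cube is unchanged — area = 212.50 mm²; (rotated 25° about Z; rotation is an isometry so areas/perimeters/island counts are preserved). At z = 11.1: the 8.5×25 cube contributes its full rectangle (area 212.50 mm²); the sphere at (-2, 1) is absent (|z−center|=7.100 > r=4.5); the sphere at (12, 9.5) is absent (|z−center|=11.600 > r=9); After the difference (first − rest): none of the subtracted shapes is present at this height, so the 8.5×25 cube is unchanged — area = 212.50 mm²; (rotated 25° about Z; rotation is an isometry so areas/perimeters/island counts are preserved). Checking containment: the cross-section at z = 11.1 is a subset of the cross-section at z = 8.7.

entirely on top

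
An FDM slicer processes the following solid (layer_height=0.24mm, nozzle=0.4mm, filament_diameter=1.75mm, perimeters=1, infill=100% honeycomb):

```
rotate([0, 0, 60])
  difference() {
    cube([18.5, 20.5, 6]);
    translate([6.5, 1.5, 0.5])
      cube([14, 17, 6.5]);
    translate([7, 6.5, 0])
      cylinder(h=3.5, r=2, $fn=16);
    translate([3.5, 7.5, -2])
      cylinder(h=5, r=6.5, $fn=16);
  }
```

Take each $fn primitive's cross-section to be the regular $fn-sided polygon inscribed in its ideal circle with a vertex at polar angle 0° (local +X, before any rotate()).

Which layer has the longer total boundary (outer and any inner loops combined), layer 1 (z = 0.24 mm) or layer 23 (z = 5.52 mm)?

Layer 1 (z = 0.24): the cube is present — its section is the full 18.5×20.5 rectangle (perimeter 78.00 mm); the cube at (6.5, 1.5) is absent (z outside [0.5, 7]); the r=2 cylinder at (7, 6.5) gives a regular 16-gon of circumradius 2 (constant along its height) (perimeter = 2·16·2.000·sin(180°/16) = 12.49 mm); the r=6.5 cylinder at (3.5, 7.5) gives a regular 16-gon of circumradius 6.5 (constant along its height) (perimeter = 2·16·6.500·sin(180°/16) = 40.58 mm); Taking the first minus the rest: starting from the 18.5×20.5 cube, the r=2 cylinder at (7, 6.5) lies wholly inside it (removes its full 12.25 mm² and its 12.49 mm outline becomes a hole wall); the r=6.5 cylinder at (3.5, 7.5) partially overlaps it — only the 95.01 mm² overlap (of its 129.35 mm²) is removed, clipping the outline — boundary = 95.14 mm; (whole slice rotated 60° about Z — lengths, areas and connectivity unchanged). So its perimeter = 95.14 mm. Layer 23 (z = 5.52): the cube is present — its section is the full 18.5×20.5 rectangle (perimeter 78.00 mm); the 14×17 cube at (6.5, 1.5) contributes its full rectangle (perimeter 62.00 mm); the cylinder at (7, 6.5) does not reach this height (z outside [0, 3.5]); the cylinder at (3.5, 7.5) does not reach this height (z outside [-2, 3]); After the difference (first − rest): starting from the 18.5×20.5 cube, the 14×17 cube at (6.5, 1.5) partially overlaps it — only the 204.00 mm² overlap (of its 238.00 mm²) is removed, clipping the outline — boundary = 102.00 mm; (whole slice rotated 60° about Z — lengths, areas and connectivity unchanged). So its perimeter = 102.00 mm. Layer 23 is larger (102.00 vs 95.14 mm).

layer 23 (z = 5.52 mm)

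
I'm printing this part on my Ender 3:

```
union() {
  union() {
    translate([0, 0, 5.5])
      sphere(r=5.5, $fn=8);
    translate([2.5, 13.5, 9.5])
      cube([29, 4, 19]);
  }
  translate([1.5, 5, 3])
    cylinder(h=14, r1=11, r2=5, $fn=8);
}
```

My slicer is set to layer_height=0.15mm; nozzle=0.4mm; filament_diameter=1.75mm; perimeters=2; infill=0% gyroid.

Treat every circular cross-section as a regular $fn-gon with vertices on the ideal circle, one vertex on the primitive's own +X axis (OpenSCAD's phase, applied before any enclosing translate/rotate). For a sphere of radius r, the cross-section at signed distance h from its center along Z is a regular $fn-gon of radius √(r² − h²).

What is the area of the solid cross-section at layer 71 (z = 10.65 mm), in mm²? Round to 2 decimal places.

284.63 mm²

At z = 10.65 mm: the r=5.5 sphere slices to a regular 8-gon of circumradius 1.931 (√(r²−h²) with h=5.15 from center) (area = (8/2)·1.931²·sin(360°/8) = 10.54 mm²); the cube at (2.5, 13.5) (footprint 29×4) is included at this height (area 116.00 mm²); Merging all regions: the 2 present regions are separate (no shared area or edge), so areas and boundary lengths simply add and each stays a separate island — area = 126.54 mm²; the cone at (1.5, 5): at t=0.546 of its height the radius interpolates to r₁+(r₂−r₁)t = 7.721, giving a regular 8-gon of that circumradius (area = (8/2)·7.721²·sin(360°/8) = 168.63 mm²); Combining (union): the regions partially overlap — summed areas 295.18 mm² minus the doubly-counted overlap 10.54 mm² gives 284.63 mm² — area = 284.63 mm². Overall, the cross-section has 2 separate islands. Net area = 284.63 mm².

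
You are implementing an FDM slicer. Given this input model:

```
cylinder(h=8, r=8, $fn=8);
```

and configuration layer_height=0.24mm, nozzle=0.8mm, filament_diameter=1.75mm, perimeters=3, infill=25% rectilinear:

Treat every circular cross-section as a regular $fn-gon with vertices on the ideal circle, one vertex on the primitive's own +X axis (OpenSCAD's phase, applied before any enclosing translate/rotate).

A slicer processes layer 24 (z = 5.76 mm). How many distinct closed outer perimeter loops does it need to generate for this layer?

At z = 5.76 mm: the cylinder: section is a regular 8-gon, circumradius r=8. The result has 1 disconnected region.

1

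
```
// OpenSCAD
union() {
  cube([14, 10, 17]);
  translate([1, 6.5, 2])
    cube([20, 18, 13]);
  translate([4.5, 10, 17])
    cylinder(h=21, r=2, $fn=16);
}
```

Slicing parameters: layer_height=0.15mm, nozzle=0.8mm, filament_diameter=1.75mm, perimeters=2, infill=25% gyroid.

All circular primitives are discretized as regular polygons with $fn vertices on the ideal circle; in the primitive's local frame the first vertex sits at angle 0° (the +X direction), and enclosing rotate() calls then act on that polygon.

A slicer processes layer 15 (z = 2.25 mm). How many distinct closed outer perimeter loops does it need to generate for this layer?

At z = 2.25 mm: the 14×10 cube contributes its full rectangle; the cube at (1, 6.5) is present — its section is the full 20×18 rectangle; the cylinder at (4.5, 10) is not intersected at this z (z outside [17, 38]); Combining (union): the regions partially overlap (shared area 45.50 mm²), so overlapping operands fuse into one piece — 1 connected region. The result has 1 disconnected region.

1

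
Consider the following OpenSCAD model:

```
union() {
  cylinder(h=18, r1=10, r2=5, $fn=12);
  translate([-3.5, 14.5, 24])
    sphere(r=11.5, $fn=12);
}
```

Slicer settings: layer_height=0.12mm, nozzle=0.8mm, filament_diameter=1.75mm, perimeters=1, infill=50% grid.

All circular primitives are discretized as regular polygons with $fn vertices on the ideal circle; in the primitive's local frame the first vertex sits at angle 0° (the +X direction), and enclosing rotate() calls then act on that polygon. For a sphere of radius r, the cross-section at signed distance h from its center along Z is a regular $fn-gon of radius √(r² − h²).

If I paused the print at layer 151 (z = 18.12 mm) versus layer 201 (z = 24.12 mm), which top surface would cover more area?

Layer 151 (z = 18.12): the cone is absent (z outside [0, 18]); the r=11.5 sphere at (-3.5, 14.5) contributes a regular 12-gon of circumradius √(11.5²−5.88²) = 9.883 (area = (12/2)·9.883²·sin(360°/12) = 293.03 mm²); Taking the union: only the r=11.5 sphere at (-3.5, 14.5) is present, so the union is just that shape — area = 293.03 mm². So its area = 293.03 mm². Layer 201 (z = 24.12): the cone is absent (z outside [0, 18]); the sphere at (-3.5, 14.5): section is a regular 12-gon, circumradius = √(r²−h²) = √(11.5²−0.12²) = 11.499 (area = (12/2)·11.499²·sin(360°/12) = 396.71 mm²); Merging all regions: only the r=11.5 sphere at (-3.5, 14.5) is present, so the union is just that shape — area = 396.71 mm². So its area = 396.71 mm². Layer 201 is larger (396.71 vs 293.03 mm²).

layer 201 (z = 24.12 mm)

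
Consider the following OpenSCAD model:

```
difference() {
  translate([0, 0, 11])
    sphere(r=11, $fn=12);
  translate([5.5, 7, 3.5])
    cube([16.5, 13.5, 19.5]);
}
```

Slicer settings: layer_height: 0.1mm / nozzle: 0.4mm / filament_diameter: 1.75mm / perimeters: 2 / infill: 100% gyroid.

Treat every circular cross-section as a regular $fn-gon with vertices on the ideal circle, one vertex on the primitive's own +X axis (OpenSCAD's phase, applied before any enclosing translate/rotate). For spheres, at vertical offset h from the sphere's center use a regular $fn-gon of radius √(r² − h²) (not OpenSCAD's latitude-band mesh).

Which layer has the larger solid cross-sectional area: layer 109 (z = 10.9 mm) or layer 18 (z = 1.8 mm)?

layer 109 (z = 10.9 mm)

Layer 109 (z = 10.9): the sphere: section is a regular 12-gon, circumradius = √(r²−h²) = √(11²−0.1²) = 11.000 (area = (12/2)·11.000²·sin(360°/12) = 362.97 mm²); the 16.5×13.5 cube at (5.5, 7) contributes its full rectangle (area 222.75 mm²); After the difference (first − rest): starting from the r=11 sphere (362.97 mm²), the 16.5×13.5 cube at (5.5, 7) partially overlaps it — only the 3.19 mm² overlap (of its 222.75 mm²) is removed, clipping the outline — area = 359.78 mm². So its area = 359.78 mm². Layer 18 (z = 1.8): the r=11 sphere slices to a regular 12-gon of circumradius 6.030 (√(r²−h²) with h=9.2 from center) (area = (12/2)·6.030²·sin(360°/12) = 109.08 mm²); the cube at (5.5, 7) is not intersected at this z (z outside [3.5, 23]); After the difference (first − rest): none of the subtracted shapes is present at this height, so the r=11 sphere is unchanged — area = 109.08 mm². So its area = 109.08 mm². Layer 109 is larger (359.78 vs 109.08 mm²).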